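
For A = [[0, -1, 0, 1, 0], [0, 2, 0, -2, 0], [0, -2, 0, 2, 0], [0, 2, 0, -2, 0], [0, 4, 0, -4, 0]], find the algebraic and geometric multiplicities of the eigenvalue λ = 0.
The characteristic polynomial is x^5, so the factor x appears with exponent 5: the algebraic multiplicity is 5.

rank(A) = 1, so the eigenspace has dimension 5 - 1 = 4: the geometric multiplicity is 4.

Since 4 < 5, A is not diagonalizable.

algebraic multiplicity 5, geometric multiplicity 4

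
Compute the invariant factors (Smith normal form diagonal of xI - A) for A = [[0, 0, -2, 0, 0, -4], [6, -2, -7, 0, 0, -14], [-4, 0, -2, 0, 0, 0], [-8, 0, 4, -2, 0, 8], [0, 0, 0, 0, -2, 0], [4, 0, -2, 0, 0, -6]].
x + 2, x + 2, x + 2, (x + 2)^2(x + 4)

The Jordan structure of A has elementary divisors (x + 4), (x + 2)^2, (x + 2), (x + 2), (x + 2). Arranging the block sizes at each eigenvalue in decreasing order and taking row products gives the invariant factors.

Invariant factors (smallest first, each dividing the next): x + 2, x + 2, x + 2, (x + 2)^2(x + 4).

Check: the last factor (x + 2)^2(x + 4) is the minimal polynomial, and the product (x + 2)^5(x + 4) is the characteristic polynomial.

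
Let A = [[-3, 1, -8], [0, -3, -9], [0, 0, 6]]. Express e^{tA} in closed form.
e^{tA} = [[e^{-3*t}, t*e^{-3*t}, (t - e^{9*t} + 1)*e^{-3*t}], [0, e^{-3*t}, (1 - e^{9*t})*e^{-3*t}], [0, 0, e^{6*t}]]

A has Jordan form J = [[-3, 1, 0], [0, -3, 0], [0, 0, 6]] with A = PJP^{-1}, so e^{tA} = P e^{tJ} P^{-1}.

For a Jordan block J_k(λ), e^{tJ_k(λ)} = e^{λt} · (I + tN + t^2 N^2/2! + ... + t^{k-1} N^{k-1}/(k-1)!) where N is the nilpotent superdiagonal part.

Assembling the blocks and conjugating back gives the entries of e^{tA} as shown above.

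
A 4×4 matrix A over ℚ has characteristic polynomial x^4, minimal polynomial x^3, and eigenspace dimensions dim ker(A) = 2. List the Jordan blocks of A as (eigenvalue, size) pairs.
Jordan blocks: (0, 3), (0, 1)

λ = 0: algebraic multiplicity 4 (exponent in χ_A), largest block size 3 (exponent in m_A), 2 blocks (geometric multiplicity). These force block sizes [3, 1].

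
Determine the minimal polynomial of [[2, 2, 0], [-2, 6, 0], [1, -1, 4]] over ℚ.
The characteristic polynomial factors as (x - 4)^3. The minimal polynomial is ∏(x - λ)^{k_λ} where k_λ is the size of the largest Jordan block at λ.

For λ = 4: rank(A - 4I) = 1, and the largest Jordan block has size 2 (the smallest k with rank((A - 4I)^k) = rank((A - 4I)^(k+1))).

So m_A(x) = (x - 4)^2.

m_A(x) = (x - 4)^2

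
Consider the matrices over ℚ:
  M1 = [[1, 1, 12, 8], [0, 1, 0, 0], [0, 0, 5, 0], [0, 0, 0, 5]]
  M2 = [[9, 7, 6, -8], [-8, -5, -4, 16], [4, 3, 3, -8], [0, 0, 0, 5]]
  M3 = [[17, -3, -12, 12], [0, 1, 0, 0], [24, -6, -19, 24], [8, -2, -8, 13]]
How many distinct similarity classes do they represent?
1 class: {M1, M2, M3}

Characteristic polynomials: χ_{M1} = (x - 5)^2(x - 1)^2, χ_{M2} = (x - 5)^2(x - 1)^2, χ_{M3} = (x - 5)^2(x - 1)^2.

{M1, M2, M3}: invariant factors x - 5, (x - 5)(x - 1)^2.

Matrices are similar if and only if their invariant-factor lists agree; the partition into similarity classes is {M1, M2, M3}.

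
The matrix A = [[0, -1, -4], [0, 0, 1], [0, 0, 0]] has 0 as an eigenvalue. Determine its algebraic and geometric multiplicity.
algebraic multiplicity 3, geometric multiplicity 1

The characteristic polynomial is x^3, so the factor x appears with exponent 3: the algebraic multiplicity is 3.

rank(A) = 2, so the eigenspace has dimension 3 - 2 = 1: the geometric multiplicity is 1.

Since 1 < 3, A is not diagonalizable.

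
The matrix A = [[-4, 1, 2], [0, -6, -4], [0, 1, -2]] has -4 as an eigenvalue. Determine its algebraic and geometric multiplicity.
algebraic multiplicity 3, geometric multiplicity 2

The characteristic polynomial is (x + 4)^3, so the factor x + 4 appears with exponent 3: the algebraic multiplicity is 3.

rank(A + 4I) = 1, so the eigenspace has dimension 3 - 1 = 2: the geometric multiplicity is 2.

Since 2 < 3, A is not diagonalizable.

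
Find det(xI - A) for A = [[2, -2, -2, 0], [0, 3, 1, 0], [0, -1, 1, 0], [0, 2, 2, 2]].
xI - A = [[x - 2, 2, 2, 0], [0, x - 3, -1, 0], [0, 1, x - 1, 0], [0, -2, -2, x - 2]].

Expanding det(xI - A) along the first row:
det(xI - A) = + (x - 2)·det([[x - 3, -1, 0], [1, x - 1, 0], [-2, -2, x - 2]]) - (2)·det([[0, -1, 0], [0, x - 1, 0], [0, -2, x - 2]]) + (2)·det([[0, x - 3, 0], [0, 1, 0], [0, -2, x - 2]]) - (0)·det([[0, x - 3, -1], [0, 1, x - 1], [0, -2, -2]]).

Evaluating gives χ_A(x) = x^4 - 8x^3 + 24x^2 - 32x + 16 = (x - 2)^4.

χ_A(x) = (x - 2)^4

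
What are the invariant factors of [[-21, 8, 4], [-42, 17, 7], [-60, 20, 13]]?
The Jordan structure of A has elementary divisors (x - 3)^2, (x - 3). Arranging the block sizes at each eigenvalue in decreasing order and taking row products gives the invariant factors.

Invariant factors (smallest first, each dividing the next): x - 3, (x - 3)^2.

Check: the last factor (x - 3)^2 is the minimal polynomial, and the product (x - 3)^3 is the characteristic polynomial.

x - 3, (x - 3)^2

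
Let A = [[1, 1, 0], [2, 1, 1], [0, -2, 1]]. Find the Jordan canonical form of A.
The characteristic polynomial is det(xI - A) = (x - 1)^3, so the eigenvalues are 1 (algebraic multiplicity 3).

For λ = 1: rank(A - I) = 2, rank((A - I)^2) = 1, rank((A - I)^3) = 0. The eigenspace has dimension 3 - 2 = 1, so there is 1 Jordan block; the rank sequence gives block sizes [3].

Assembling the blocks gives the Jordan form J above.

J = [[1, 1, 0], [0, 1, 1], [0, 0, 1]]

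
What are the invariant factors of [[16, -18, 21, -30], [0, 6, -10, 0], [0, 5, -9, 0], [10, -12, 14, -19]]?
The Jordan structure of A has elementary divisors (x + 4)^2, (x - 1), (x - 1). Arranging the block sizes at each eigenvalue in decreasing order and taking row products gives the invariant factors.

Invariant factors (smallest first, each dividing the next): x - 1, (x - 1)(x + 4)^2.

Check: the last factor (x - 1)(x + 4)^2 is the minimal polynomial, and the product (x - 1)^2(x + 4)^2 is the characteristic polynomial.

x - 1, (x - 1)(x + 4)^2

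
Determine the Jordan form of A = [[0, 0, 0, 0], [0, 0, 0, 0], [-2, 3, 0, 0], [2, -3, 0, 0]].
J = [[0, 1, 0, 0], [0, 0, 0, 0], [0, 0, 0, 0], [0, 0, 0, 0]]

The characteristic polynomial is det(xI - A) = x^4, so the eigenvalues are 0 (algebraic multiplicity 4).

For λ = 0: rank(A) = 1, rank(A^2) = 0. The eigenspace has dimension 4 - 1 = 3, so there are 3 Jordan blocks; the rank sequence gives block sizes [2, 1, 1].

Assembling the blocks gives the Jordan form J above.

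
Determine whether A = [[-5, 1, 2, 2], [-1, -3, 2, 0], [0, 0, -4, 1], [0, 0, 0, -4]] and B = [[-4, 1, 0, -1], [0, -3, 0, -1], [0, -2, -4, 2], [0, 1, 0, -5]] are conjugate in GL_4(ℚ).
Both have characteristic polynomial (x + 4)^4 and minimal polynomial (x + 4)^2. But rank(A + 4I) = 2 for A while rank(B + 4I) = 1 for B, so the number of Jordan blocks at λ = -4 differs. A and B are not similar.

No.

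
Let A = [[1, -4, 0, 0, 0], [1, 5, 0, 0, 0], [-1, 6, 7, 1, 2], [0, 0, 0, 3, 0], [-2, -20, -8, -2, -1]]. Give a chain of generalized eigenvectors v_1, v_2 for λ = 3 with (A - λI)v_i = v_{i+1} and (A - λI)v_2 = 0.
v_1 = [[1, 0, 0, 0, -1]]^T, v_2 = [[-2, 1, -3, 0, 2]]^T

We seek v_1 ∈ ker((A - 3I)^2) \ ker(A - 3I), then set v_{i+1} = (A - 3I) v_i.

One such chain is v_1 = [[1, 0, 0, 0, -1]]^T, v_2 = [[-2, 1, -3, 0, 2]]^T. Check: (A - 3I) v_2 = [[0, 0, 0, 0, 0]]^T = 0.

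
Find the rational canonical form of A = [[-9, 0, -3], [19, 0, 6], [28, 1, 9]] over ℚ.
R = [[0, 0, -3], [1, 0, 3], [0, 1, 0]]

The invariant factors of A (the non-unit diagonal entries of the Smith normal form of xI - A over ℚ[x]) are x^3 - 3x + 3, each dividing the next. The characteristic polynomial is their product, x^3 - 3x + 3.

The rational canonical form is the block-diagonal matrix of companion matrices C(f_i):
R = [[0, 0, -3], [1, 0, 3], [0, 1, 0]].

Note the characteristic polynomial does not split into linear factors over ℚ, so A has no Jordan form over ℚ; the rational canonical form exists over any field.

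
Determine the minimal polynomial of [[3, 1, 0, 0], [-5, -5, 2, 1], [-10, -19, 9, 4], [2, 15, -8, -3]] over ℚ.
m_A(x) = (x - 1)^3

The characteristic polynomial factors as (x - 1)^4. The minimal polynomial is ∏(x - λ)^{k_λ} where k_λ is the size of the largest Jordan block at λ.

For λ = 1: rank(A - I) = 2, and the largest Jordan block has size 3 (the smallest k with rank((A - I)^k) = rank((A - I)^(k+1))).

So m_A(x) = (x - 1)^3.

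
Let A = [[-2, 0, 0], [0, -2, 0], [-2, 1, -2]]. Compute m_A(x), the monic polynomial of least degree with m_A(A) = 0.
m_A(x) = (x + 2)^2

The characteristic polynomial factors as (x + 2)^3. The minimal polynomial is ∏(x - λ)^{k_λ} where k_λ is the size of the largest Jordan block at λ.

For λ = -2: rank(A + 2I) = 1, and the largest Jordan block has size 2 (the smallest k with rank((A + 2I)^k) = rank((A + 2I)^(k+1))).

So m_A(x) = (x + 2)^2.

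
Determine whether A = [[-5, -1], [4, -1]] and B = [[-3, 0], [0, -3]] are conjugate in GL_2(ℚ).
Both have characteristic polynomial (x + 3)^2, but the minimal polynomial of A is (x + 3)^2 while the minimal polynomial of B is x + 3. The minimal polynomial is a similarity invariant, so A and B are not similar.

No.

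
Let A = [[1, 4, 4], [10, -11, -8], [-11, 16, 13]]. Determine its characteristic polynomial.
χ_A(x) = (x - 3)^2(x + 3)

xI - A = [[x - 1, -4, -4], [-10, x + 11, 8], [11, -16, x - 13]].

Expanding det(xI - A) along the first row:
det(xI - A) = + (x - 1)·det([[x + 11, 8], [-16, x - 13]]) - (-4)·det([[-10, 8], [11, x - 13]]) + (-4)·det([[-10, x + 11], [11, -16]]).

Evaluating gives χ_A(x) = x^3 - 3x^2 - 9x + 27 = (x - 3)^2(x + 3).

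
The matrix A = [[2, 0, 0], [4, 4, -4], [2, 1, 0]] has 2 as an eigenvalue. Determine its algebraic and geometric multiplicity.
algebraic multiplicity 3, geometric multiplicity 2

The characteristic polynomial is (x - 2)^3, so the factor x - 2 appears with exponent 3: the algebraic multiplicity is 3.

rank(A - 2I) = 1, so the eigenspace has dimension 3 - 1 = 2: the geometric multiplicity is 2.

Since 2 < 3, A is not diagonalizable.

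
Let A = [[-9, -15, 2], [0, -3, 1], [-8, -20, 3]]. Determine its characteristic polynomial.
xI - A = [[x + 9, 15, -2], [0, x + 3, -1], [8, 20, x - 3]].

Expanding det(xI - A) along the first row:
det(xI - A) = + (x + 9)·det([[x + 3, -1], [20, x - 3]]) - (15)·det([[0, -1], [8, x - 3]]) + (-2)·det([[0, x + 3], [8, 20]]).

Evaluating gives χ_A(x) = x^3 + 9x^2 + 27x + 27 = (x + 3)^3.

χ_A(x) = (x + 3)^3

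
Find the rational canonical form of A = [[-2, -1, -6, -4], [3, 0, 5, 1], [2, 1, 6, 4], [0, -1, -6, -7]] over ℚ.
R = [[0, 0, 0, 0], [1, 0, 0, 4], [0, 1, 0, 5], [0, 0, 1, -3]]

The invariant factors of A (the non-unit diagonal entries of the Smith normal form of xI - A over ℚ[x]) are x(x + 4)(x^2 - x - 1), each dividing the next. The characteristic polynomial is their product, x(x + 4)(x^2 - x - 1).

The rational canonical form is the block-diagonal matrix of companion matrices C(f_i):
R = [[0, 0, 0, 0], [1, 0, 0, 4], [0, 1, 0, 5], [0, 0, 1, -3]].

Note the characteristic polynomial does not split into linear factors over ℚ, so A has no Jordan form over ℚ; the rational canonical form exists over any field.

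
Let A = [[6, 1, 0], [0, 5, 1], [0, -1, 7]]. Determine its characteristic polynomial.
xI - A = [[x - 6, -1, 0], [0, x - 5, -1], [0, 1, x - 7]].

Expanding det(xI - A) along the first row:
det(xI - A) = + (x - 6)·det([[x - 5, -1], [1, x - 7]]) - (-1)·det([[0, -1], [0, x - 7]]) + (0)·det([[0, x - 5], [0, 1]]).

Evaluating gives χ_A(x) = x^3 - 18x^2 + 108x - 216 = (x - 6)^3.

χ_A(x) = (x - 6)^3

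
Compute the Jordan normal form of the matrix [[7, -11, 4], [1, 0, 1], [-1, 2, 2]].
The characteristic polynomial is det(xI - A) = (x - 3)^3, so the eigenvalues are 3 (algebraic multiplicity 3).

For λ = 3: rank(A - 3I) = 2, rank((A - 3I)^2) = 1, rank((A - 3I)^3) = 0. The eigenspace has dimension 3 - 2 = 1, so there is 1 Jordan block; the rank sequence gives block sizes [3].

Assembling the blocks gives the Jordan form J above.

J = [[3, 1, 0], [0, 3, 1], [0, 0, 3]]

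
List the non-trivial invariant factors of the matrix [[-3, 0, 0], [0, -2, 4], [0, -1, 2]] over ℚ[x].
x^2(x + 3)

The Jordan structure of A has elementary divisors (x + 3), x^2. Arranging the block sizes at each eigenvalue in decreasing order and taking row products gives the invariant factors.

Invariant factors (smallest first, each dividing the next): x^2(x + 3).

Check: the last factor x^2(x + 3) is the minimal polynomial, and the product x^2(x + 3) is the characteristic polynomial.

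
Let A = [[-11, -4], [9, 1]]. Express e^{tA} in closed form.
e^{tA} = [[(1 - 6*t)*e^{-5*t}, -4*t*e^{-5*t}], [9*t*e^{-5*t}, (6*t + 1)*e^{-5*t}]]

A has Jordan form J = [[-5, 1], [0, -5]] with A = PJP^{-1}, so e^{tA} = P e^{tJ} P^{-1}.

For a Jordan block J_k(λ), e^{tJ_k(λ)} = e^{λt} · (I + tN + t^2 N^2/2! + ... + t^{k-1} N^{k-1}/(k-1)!) where N is the nilpotent superdiagonal part.

Assembling the blocks and conjugating back gives the entries of e^{tA} as shown above.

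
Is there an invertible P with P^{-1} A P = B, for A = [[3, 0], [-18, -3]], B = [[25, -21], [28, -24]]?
No.

trace(A) = 0 but trace(B) = 1. The trace is a similarity invariant, so A and B are not similar.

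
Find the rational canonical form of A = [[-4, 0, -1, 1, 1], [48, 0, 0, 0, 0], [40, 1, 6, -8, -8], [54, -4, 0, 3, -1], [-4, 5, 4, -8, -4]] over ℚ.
The invariant factors of A (the non-unit diagonal entries of the Smith normal form of xI - A over ℚ[x]) are x - 4, (x - 4)(x + 2)^2(x + 3), each dividing the next. The characteristic polynomial is their product, (x - 4)^2(x + 2)^2(x + 3).

The rational canonical form is the block-diagonal matrix of companion matrices C(f_i):
R = [[4, 0, 0, 0, 0], [0, 0, 0, 0, 48], [0, 1, 0, 0, 52], [0, 0, 1, 0, 12], [0, 0, 0, 1, -3]].

R = [[4, 0, 0, 0, 0], [0, 0, 0, 0, 48], [0, 1, 0, 0, 52], [0, 0, 1, 0, 12], [0, 0, 0, 1, -3]]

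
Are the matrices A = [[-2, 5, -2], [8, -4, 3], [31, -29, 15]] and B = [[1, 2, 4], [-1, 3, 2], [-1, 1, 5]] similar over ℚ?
Yes.

Two matrices over a field are similar if and only if they have the same invariant factors.

Both A and B have characteristic polynomial (x - 3)^3 and minimal polynomial (x - 3)^3. Computing further, both have invariant factors (x - 3)^3. Hence A and B are similar.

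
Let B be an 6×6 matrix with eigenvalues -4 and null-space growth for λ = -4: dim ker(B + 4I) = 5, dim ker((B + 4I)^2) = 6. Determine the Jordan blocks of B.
Jordan blocks: (-4, 2), (-4, 1), (-4, 1), (-4, 1), (-4, 1)

λ = -4: successive nullity increments [5, 1] count blocks of size ≥ k; block sizes are [2, 1, 1, 1, 1].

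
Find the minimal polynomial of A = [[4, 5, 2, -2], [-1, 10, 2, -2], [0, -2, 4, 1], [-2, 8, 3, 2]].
The characteristic polynomial factors as (x - 5)^4. The minimal polynomial is ∏(x - λ)^{k_λ} where k_λ is the size of the largest Jordan block at λ.

For λ = 5: rank(A - 5I) = 2, and the largest Jordan block has size 2 (the smallest k with rank((A - 5I)^k) = rank((A - 5I)^(k+1))).

So m_A(x) = (x - 5)^2.

m_A(x) = (x - 5)^2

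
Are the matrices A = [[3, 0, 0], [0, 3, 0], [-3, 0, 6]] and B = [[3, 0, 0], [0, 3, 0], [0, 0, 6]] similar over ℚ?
Two matrices over a field are similar if and only if they have the same invariant factors.

Both A and B have characteristic polynomial (x - 6)(x - 3)^2 and minimal polynomial (x - 6)(x - 3). Computing further, both have invariant factors x - 3, (x - 6)(x - 3). Hence A and B are similar.

Yes.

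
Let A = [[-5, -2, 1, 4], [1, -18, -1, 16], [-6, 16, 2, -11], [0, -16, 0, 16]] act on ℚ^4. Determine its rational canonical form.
R = [[-4, 0, 0, 0], [0, 0, 0, 16], [0, 1, 0, 16], [0, 0, 1, -1]]

The invariant factors of A (the non-unit diagonal entries of the Smith normal form of xI - A over ℚ[x]) are x + 4, (x - 4)(x + 1)(x + 4), each dividing the next. The characteristic polynomial is their product, (x - 4)(x + 1)(x + 4)^2.

The rational canonical form is the block-diagonal matrix of companion matrices C(f_i):
R = [[-4, 0, 0, 0], [0, 0, 0, 16], [0, 1, 0, 16], [0, 0, 1, -1]].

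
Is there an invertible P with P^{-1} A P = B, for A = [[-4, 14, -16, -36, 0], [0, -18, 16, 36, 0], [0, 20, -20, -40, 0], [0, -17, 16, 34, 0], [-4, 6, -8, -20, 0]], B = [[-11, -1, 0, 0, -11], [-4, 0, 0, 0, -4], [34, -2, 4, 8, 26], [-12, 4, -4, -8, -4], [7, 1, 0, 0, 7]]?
Yes.

Two matrices over a field are similar if and only if they have the same invariant factors.

Both A and B have characteristic polynomial x^3(x + 4)^2 and minimal polynomial x^2(x + 4). Computing further, both have invariant factors x(x + 4), x^2(x + 4). Hence A and B are similar.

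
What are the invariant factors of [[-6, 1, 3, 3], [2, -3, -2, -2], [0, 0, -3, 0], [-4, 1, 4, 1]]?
The Jordan structure of A has elementary divisors (x + 3)^2, (x + 3), (x + 2). Arranging the block sizes at each eigenvalue in decreasing order and taking row products gives the invariant factors.

Invariant factors (smallest first, each dividing the next): x + 3, (x + 2)(x + 3)^2.

Check: the last factor (x + 2)(x + 3)^2 is the minimal polynomial, and the product (x + 2)(x + 3)^3 is the characteristic polynomial.

x + 3, (x + 2)(x + 3)^2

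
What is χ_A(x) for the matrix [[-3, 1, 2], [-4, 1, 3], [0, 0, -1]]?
χ_A(x) = (x + 1)^3

xI - A = [[x + 3, -1, -2], [4, x - 1, -3], [0, 0, x + 1]].

Expanding det(xI - A) along the first row:
det(xI - A) = + (x + 3)·det([[x - 1, -3], [0, x + 1]]) - (-1)·det([[4, -3], [0, x + 1]]) + (-2)·det([[4, x - 1], [0, 0]]).

Evaluating gives χ_A(x) = x^3 + 3x^2 + 3x + 1 = (x + 1)^3.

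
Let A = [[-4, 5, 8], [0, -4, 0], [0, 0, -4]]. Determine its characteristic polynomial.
xI - A = [[x + 4, -5, -8], [0, x + 4, 0], [0, 0, x + 4]].

Expanding det(xI - A) along the first row:
det(xI - A) = + (x + 4)·det([[x + 4, 0], [0, x + 4]]) - (-5)·det([[0, 0], [0, x + 4]]) + (-8)·det([[0, x + 4], [0, 0]]).

Evaluating gives χ_A(x) = x^3 + 12x^2 + 48x + 64 = (x + 4)^3.

χ_A(x) = (x + 4)^3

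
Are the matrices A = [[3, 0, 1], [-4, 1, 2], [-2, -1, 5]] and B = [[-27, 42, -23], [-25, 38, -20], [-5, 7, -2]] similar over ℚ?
Two matrices over a field are similar if and only if they have the same invariant factors.

Both A and B have characteristic polynomial (x - 3)^3 and minimal polynomial (x - 3)^3. Computing further, both have invariant factors (x - 3)^3. Hence A and B are similar.

Yes.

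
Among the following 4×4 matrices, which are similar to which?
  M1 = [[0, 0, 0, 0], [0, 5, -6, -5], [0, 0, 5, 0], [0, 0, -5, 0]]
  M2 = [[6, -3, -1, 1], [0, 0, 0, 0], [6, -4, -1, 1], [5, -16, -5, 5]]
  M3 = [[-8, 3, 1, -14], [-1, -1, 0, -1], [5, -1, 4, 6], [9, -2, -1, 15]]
2 classes: {M1}, {M2, M3}

Characteristic polynomials: χ_{M1} = x^2(x - 5)^2, χ_{M2} = x^2(x - 5)^2, χ_{M3} = x^2(x - 5)^2.

{M1}: invariant factors x, x(x - 5)^2.

{M2, M3}: invariant factors x^2(x - 5)^2.

Matrices are similar if and only if their invariant-factor lists agree; the partition into similarity classes is {M1}, {M2, M3}.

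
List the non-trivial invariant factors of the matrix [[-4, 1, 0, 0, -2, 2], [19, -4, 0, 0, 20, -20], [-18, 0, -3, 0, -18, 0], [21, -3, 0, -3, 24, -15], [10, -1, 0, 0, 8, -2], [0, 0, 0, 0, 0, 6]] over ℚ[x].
The Jordan structure of A has elementary divisors (x + 3)^2, (x + 3), (x + 3), (x - 6), (x - 6). Arranging the block sizes at each eigenvalue in decreasing order and taking row products gives the invariant factors.

Invariant factors (smallest first, each dividing the next): x + 3, (x - 6)(x + 3), (x - 6)(x + 3)^2.

Check: the last factor (x - 6)(x + 3)^2 is the minimal polynomial, and the product (x - 6)^2(x + 3)^4 is the characteristic polynomial.

x + 3, (x - 6)(x + 3), (x - 6)(x + 3)^2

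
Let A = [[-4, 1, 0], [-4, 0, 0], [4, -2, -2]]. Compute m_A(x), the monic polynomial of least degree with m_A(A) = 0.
The characteristic polynomial factors as (x + 2)^3. The minimal polynomial is ∏(x - λ)^{k_λ} where k_λ is the size of the largest Jordan block at λ.

For λ = -2: rank(A + 2I) = 1, and the largest Jordan block has size 2 (the smallest k with rank((A + 2I)^k) = rank((A + 2I)^(k+1))).

So m_A(x) = (x + 2)^2.

m_A(x) = (x + 2)^2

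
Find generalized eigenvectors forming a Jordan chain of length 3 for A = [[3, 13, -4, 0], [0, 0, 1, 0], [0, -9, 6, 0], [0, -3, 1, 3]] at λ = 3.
We seek v_1 ∈ ker((A - 3I)^3) \ ker((A - 3I)^2), then set v_{i+1} = (A - 3I) v_i.

One such chain is v_1 = [[0, 0, 1, 0]]^T, v_2 = [[-4, 1, 3, 1]]^T, v_3 = [[1, 0, 0, 0]]^T. Check: (A - 3I) v_3 = [[0, 0, 0, 0]]^T = 0.

v_1 = [[0, 0, 1, 0]]^T, v_2 = [[-4, 1, 3, 1]]^T, v_3 = [[1, 0, 0, 0]]^T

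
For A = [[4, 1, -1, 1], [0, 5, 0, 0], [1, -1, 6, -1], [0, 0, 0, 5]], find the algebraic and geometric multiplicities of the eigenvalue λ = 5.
algebraic multiplicity 4, geometric multiplicity 3

The characteristic polynomial is (x - 5)^4, so the factor x - 5 appears with exponent 4: the algebraic multiplicity is 4.

rank(A - 5I) = 1, so the eigenspace has dimension 4 - 1 = 3: the geometric multiplicity is 3.

Since 3 < 4, A is not diagonalizable.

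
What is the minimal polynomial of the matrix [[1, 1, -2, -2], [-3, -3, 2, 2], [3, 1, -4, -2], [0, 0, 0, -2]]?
The characteristic polynomial factors as (x + 2)^4. The minimal polynomial is ∏(x - λ)^{k_λ} where k_λ is the size of the largest Jordan block at λ.

For λ = -2: rank(A + 2I) = 1, and the largest Jordan block has size 2 (the smallest k with rank((A + 2I)^k) = rank((A + 2I)^(k+1))).

So m_A(x) = (x + 2)^2.

m_A(x) = (x + 2)^2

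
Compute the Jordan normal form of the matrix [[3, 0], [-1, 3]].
The characteristic polynomial is det(xI - A) = (x - 3)^2, so the eigenvalues are 3 (algebraic multiplicity 2).

For λ = 3: rank(A - 3I) = 1, rank((A - 3I)^2) = 0. The eigenspace has dimension 2 - 1 = 1, so there is 1 Jordan block; the rank sequence gives block sizes [2].

Assembling the blocks gives the Jordan form J above.

J = [[3, 1], [0, 3]]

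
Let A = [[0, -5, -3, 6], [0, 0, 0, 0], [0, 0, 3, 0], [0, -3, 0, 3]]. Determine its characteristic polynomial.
χ_A(x) = x^2(x - 3)^2

xI - A = [[x, 5, 3, -6], [0, x, 0, 0], [0, 0, x - 3, 0], [0, 3, 0, x - 3]].

Expanding det(xI - A) along the first row:
det(xI - A) = + (x)·det([[x, 0, 0], [0, x - 3, 0], [3, 0, x - 3]]) - (5)·det([[0, 0, 0], [0, x - 3, 0], [0, 0, x - 3]]) + (3)·det([[0, x, 0], [0, 0, 0], [0, 3, x - 3]]) - (-6)·det([[0, x, 0], [0, 0, x - 3], [0, 3, 0]]).

Evaluating gives χ_A(x) = x^4 - 6x^3 + 9x^2 = x^2(x - 3)^2.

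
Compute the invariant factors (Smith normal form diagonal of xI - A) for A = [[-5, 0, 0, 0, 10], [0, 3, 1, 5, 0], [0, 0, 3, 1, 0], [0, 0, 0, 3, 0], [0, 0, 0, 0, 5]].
(x - 5)(x - 3)^3(x + 5)

The Jordan structure of A has elementary divisors (x + 5), (x - 3)^3, (x - 5). Arranging the block sizes at each eigenvalue in decreasing order and taking row products gives the invariant factors.

Invariant factors (smallest first, each dividing the next): (x - 5)(x - 3)^3(x + 5).

Check: the last factor (x - 5)(x - 3)^3(x + 5) is the minimal polynomial, and the product (x - 5)(x - 3)^3(x + 5) is the characteristic polynomial.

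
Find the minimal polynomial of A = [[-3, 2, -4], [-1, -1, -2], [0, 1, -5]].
m_A(x) = (x + 3)^3

The characteristic polynomial factors as (x + 3)^3. The minimal polynomial is ∏(x - λ)^{k_λ} where k_λ is the size of the largest Jordan block at λ.

For λ = -3: rank(A + 3I) = 2, and the largest Jordan block has size 3 (the smallest k with rank((A + 3I)^k) = rank((A + 3I)^(k+1))).

So m_A(x) = (x + 3)^3.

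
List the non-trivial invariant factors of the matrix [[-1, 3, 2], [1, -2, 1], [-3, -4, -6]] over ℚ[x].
(x + 3)^3

The Jordan structure of A has elementary divisors (x + 3)^3. Arranging the block sizes at each eigenvalue in decreasing order and taking row products gives the invariant factors.

Invariant factors (smallest first, each dividing the next): (x + 3)^3.

Check: the last factor (x + 3)^3 is the minimal polynomial, and the product (x + 3)^3 is the characteristic polynomial.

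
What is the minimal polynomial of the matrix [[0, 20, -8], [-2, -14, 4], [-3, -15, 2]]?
m_A(x) = (x + 4)^2

The characteristic polynomial factors as (x + 4)^3. The minimal polynomial is ∏(x - λ)^{k_λ} where k_λ is the size of the largest Jordan block at λ.

For λ = -4: rank(A + 4I) = 1, and the largest Jordan block has size 2 (the smallest k with rank((A + 4I)^k) = rank((A + 4I)^(k+1))).

So m_A(x) = (x + 4)^2.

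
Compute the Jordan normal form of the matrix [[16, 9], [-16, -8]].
J = [[4, 1], [0, 4]]

The characteristic polynomial is det(xI - A) = (x - 4)^2, so the eigenvalues are 4 (algebraic multiplicity 2).

For λ = 4: rank(A - 4I) = 1, rank((A - 4I)^2) = 0. The eigenspace has dimension 2 - 1 = 1, so there is 1 Jordan block; the rank sequence gives block sizes [2].

Assembling the blocks gives the Jordan form J above.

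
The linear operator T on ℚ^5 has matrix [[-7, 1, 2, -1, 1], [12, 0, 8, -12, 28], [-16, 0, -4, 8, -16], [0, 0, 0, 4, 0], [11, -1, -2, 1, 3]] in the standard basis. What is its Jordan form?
The characteristic polynomial is det(xI - A) = (x - 4)^2(x + 4)^3, so the eigenvalues are -4 (algebraic multiplicity 3), 4 (algebraic multiplicity 2).

For λ = -4: rank(A + 4I) = 3, rank((A + 4I)^2) = 2. The eigenspace has dimension 5 - 3 = 2, so there are 2 Jordan blocks; the rank sequence gives block sizes [2, 1].

For λ = 4: rank(A - 4I) = 3. The eigenspace has dimension 5 - 3 = 2, so there are 2 Jordan blocks; the rank sequence gives block sizes [1, 1].

Assembling the blocks gives the Jordan form J above.

J = [[-4, 1, 0, 0, 0], [0, -4, 0, 0, 0], [0, 0, -4, 0, 0], [0, 0, 0, 4, 0], [0, 0, 0, 0, 4]]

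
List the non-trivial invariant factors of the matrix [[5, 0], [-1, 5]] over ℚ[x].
(x - 5)^2

The Jordan structure of A has elementary divisors (x - 5)^2. Arranging the block sizes at each eigenvalue in decreasing order and taking row products gives the invariant factors.

Invariant factors (smallest first, each dividing the next): (x - 5)^2.

Check: the last factor (x - 5)^2 is the minimal polynomial, and the product (x - 5)^2 is the characteristic polynomial.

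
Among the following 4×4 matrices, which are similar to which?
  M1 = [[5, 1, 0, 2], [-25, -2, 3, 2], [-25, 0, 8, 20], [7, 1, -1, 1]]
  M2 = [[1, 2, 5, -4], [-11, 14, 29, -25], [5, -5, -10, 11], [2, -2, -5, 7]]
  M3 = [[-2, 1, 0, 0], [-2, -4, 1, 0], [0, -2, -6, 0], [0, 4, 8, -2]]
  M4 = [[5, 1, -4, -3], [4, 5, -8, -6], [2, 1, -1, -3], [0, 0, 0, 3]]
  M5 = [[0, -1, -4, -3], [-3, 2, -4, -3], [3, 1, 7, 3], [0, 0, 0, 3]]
3 classes: {M1, M2}, {M3}, {M4, M5}

Characteristic polynomials: χ_{M1} = (x - 3)^4, χ_{M2} = (x - 3)^4, χ_{M3} = (x + 2)(x + 4)^3, χ_{M4} = (x - 3)^4, χ_{M5} = (x - 3)^4.

{M1, M2}: invariant factors x - 3, (x - 3)^3.

{M3}: invariant factors (x + 2)(x + 4)^3.

{M4, M5}: invariant factors x - 3, x - 3, (x - 3)^2.

Matrices are similar if and only if their invariant-factor lists agree; the partition into similarity classes is {M1, M2}, {M3}, {M4, M5}.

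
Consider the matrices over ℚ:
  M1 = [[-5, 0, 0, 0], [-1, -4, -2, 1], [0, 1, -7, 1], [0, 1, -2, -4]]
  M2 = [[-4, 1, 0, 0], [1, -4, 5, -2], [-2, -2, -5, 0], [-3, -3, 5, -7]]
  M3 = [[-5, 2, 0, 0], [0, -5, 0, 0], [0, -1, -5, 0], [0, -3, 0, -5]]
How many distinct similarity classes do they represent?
Characteristic polynomials: χ_{M1} = (x + 5)^4, χ_{M2} = (x + 5)^4, χ_{M3} = (x + 5)^4.

{M1, M2}: invariant factors x + 5, (x + 5)^3.

{M3}: invariant factors x + 5, x + 5, (x + 5)^2.

Matrices are similar if and only if their invariant-factor lists agree; the partition into similarity classes is {M1, M2}, {M3}.

2 classes: {M1, M2}, {M3}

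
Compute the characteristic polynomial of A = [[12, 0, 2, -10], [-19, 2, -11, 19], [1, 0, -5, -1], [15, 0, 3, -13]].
xI - A = [[x - 12, 0, -2, 10], [19, x - 2, 11, -19], [-1, 0, x + 5, 1], [-15, 0, -3, x + 13]].

Expanding det(xI - A) along the first row:
det(xI - A) = + (x - 12)·det([[x - 2, 11, -19], [0, x + 5, 1], [0, -3, x + 13]]) - (0)·det([[19, 11, -19], [-1, x + 5, 1], [-15, -3, x + 13]]) + (-2)·det([[19, x - 2, -19], [-1, 0, 1], [-15, 0, x + 13]]) - (10)·det([[19, x - 2, 11], [-1, 0, x + 5], [-15, 0, -3]]).

Evaluating gives χ_A(x) = x^4 + 4x^3 - 12x^2 - 32x + 64 = (x - 2)^2(x + 4)^2.

χ_A(x) = (x - 2)^2(x + 4)^2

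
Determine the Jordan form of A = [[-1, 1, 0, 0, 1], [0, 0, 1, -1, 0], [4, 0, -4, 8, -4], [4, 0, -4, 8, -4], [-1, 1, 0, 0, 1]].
J = [[0, 1, 0, 0, 0], [0, 0, 1, 0, 0], [0, 0, 0, 0, 0], [0, 0, 0, 0, 0], [0, 0, 0, 0, 4]]

The characteristic polynomial is det(xI - A) = x^4(x - 4), so the eigenvalues are 0 (algebraic multiplicity 4), 4 (algebraic multiplicity 1).

For λ = 0: rank(A) = 3, rank(A^2) = 2, rank(A^3) = 1. The eigenspace has dimension 5 - 3 = 2, so there are 2 Jordan blocks; the rank sequence gives block sizes [3, 1].

For λ = 4: algebraic multiplicity 1 gives one 1×1 block.

Assembling the blocks gives the Jordan form J above.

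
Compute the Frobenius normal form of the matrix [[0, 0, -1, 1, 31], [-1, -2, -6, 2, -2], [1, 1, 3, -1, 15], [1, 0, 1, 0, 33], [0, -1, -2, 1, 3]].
The invariant factors of A (the non-unit diagonal entries of the Smith normal form of xI - A over ℚ[x]) are (x - 5)(x + 1)(x^3 + 4x + 3), each dividing the next. The characteristic polynomial is their product, (x - 5)(x + 1)(x^3 + 4x + 3).

The rational canonical form is the block-diagonal matrix of companion matrices C(f_i):
R = [[0, 0, 0, 0, 15], [1, 0, 0, 0, 32], [0, 1, 0, 0, 13], [0, 0, 1, 0, 1], [0, 0, 0, 1, 4]].

Note the characteristic polynomial does not split into linear factors over ℚ, so A has no Jordan form over ℚ; the rational canonical form exists over any field.

R = [[0, 0, 0, 0, 15], [1, 0, 0, 0, 32], [0, 1, 0, 0, 13], [0, 0, 1, 0, 1], [0, 0, 0, 1, 4]]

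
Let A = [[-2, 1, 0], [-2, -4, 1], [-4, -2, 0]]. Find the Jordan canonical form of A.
The characteristic polynomial is det(xI - A) = (x + 2)^3, so the eigenvalues are -2 (algebraic multiplicity 3).

For λ = -2: rank(A + 2I) = 2, rank((A + 2I)^2) = 1, rank((A + 2I)^3) = 0. The eigenspace has dimension 3 - 2 = 1, so there is 1 Jordan block; the rank sequence gives block sizes [3].

Assembling the blocks gives the Jordan form J above.

J = [[-2, 1, 0], [0, -2, 1], [0, 0, -2]]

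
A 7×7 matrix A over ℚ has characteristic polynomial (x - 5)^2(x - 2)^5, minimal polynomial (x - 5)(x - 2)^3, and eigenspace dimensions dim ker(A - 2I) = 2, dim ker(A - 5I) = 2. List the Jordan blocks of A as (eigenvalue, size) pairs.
Jordan blocks: (2, 3), (2, 2), (5, 1), (5, 1)

λ = 2: algebraic multiplicity 5 (exponent in χ_A), largest block size 3 (exponent in m_A), 2 blocks (geometric multiplicity). These force block sizes [3, 2].
λ = 5: algebraic multiplicity 2 (exponent in χ_A), largest block size 1 (exponent in m_A), 2 blocks (geometric multiplicity). These force block sizes [1, 1].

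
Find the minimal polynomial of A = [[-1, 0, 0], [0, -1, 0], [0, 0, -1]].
The characteristic polynomial factors as (x + 1)^3. The minimal polynomial is ∏(x - λ)^{k_λ} where k_λ is the size of the largest Jordan block at λ.

For λ = -1: rank(A + I) = 0, and the largest Jordan block has size 1 (the smallest k with rank((A + I)^k) = rank((A + I)^(k+1))).

So m_A(x) = x + 1.

m_A(x) = x + 1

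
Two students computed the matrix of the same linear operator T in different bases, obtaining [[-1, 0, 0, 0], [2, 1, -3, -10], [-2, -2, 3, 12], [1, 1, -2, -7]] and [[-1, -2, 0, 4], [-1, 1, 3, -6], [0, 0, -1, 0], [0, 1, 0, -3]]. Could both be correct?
Yes.

Two matrices over a field are similar if and only if they have the same invariant factors.

Both A and B have characteristic polynomial (x + 1)^4 and minimal polynomial (x + 1)^3. Computing further, both have invariant factors x + 1, (x + 1)^3. Hence A and B are similar.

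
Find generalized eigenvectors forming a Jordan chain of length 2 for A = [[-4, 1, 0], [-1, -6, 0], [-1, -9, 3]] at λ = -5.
We seek v_1 ∈ ker((A + 5I)^2) \ ker(A + 5I), then set v_{i+1} = (A + 5I) v_i.

One such chain is v_1 = [[0, 1, 1]]^T, v_2 = [[1, -1, -1]]^T. Check: (A + 5I) v_2 = [[0, 0, 0]]^T = 0.

v_1 = [[0, 1, 1]]^T, v_2 = [[1, -1, -1]]^T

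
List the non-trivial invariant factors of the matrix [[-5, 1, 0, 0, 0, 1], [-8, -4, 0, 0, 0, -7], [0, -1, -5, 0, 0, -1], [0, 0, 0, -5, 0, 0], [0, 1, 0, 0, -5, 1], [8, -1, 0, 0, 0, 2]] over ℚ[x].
The Jordan structure of A has elementary divisors (x + 5)^2, (x + 5), (x + 5), (x + 5), (x - 3). Arranging the block sizes at each eigenvalue in decreasing order and taking row products gives the invariant factors.

Invariant factors (smallest first, each dividing the next): x + 5, x + 5, x + 5, (x - 3)(x + 5)^2.

Check: the last factor (x - 3)(x + 5)^2 is the minimal polynomial, and the product (x - 3)(x + 5)^5 is the characteristic polynomial.

x + 5, x + 5, x + 5, (x - 3)(x + 5)^2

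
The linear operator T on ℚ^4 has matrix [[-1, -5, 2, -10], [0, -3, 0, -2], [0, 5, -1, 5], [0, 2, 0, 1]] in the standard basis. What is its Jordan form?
J = [[-1, 1, 0, 0], [0, -1, 0, 0], [0, 0, -1, 1], [0, 0, 0, -1]]

The characteristic polynomial is det(xI - A) = (x + 1)^4, so the eigenvalues are -1 (algebraic multiplicity 4).

For λ = -1: rank(A + I) = 2, rank((A + I)^2) = 0. The eigenspace has dimension 4 - 2 = 2, so there are 2 Jordan blocks; the rank sequence gives block sizes [2, 2].

Assembling the blocks gives the Jordan form J above.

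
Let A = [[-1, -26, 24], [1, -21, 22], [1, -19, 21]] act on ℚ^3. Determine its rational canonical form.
R = [[0, 0, 45], [1, 0, 21], [0, 1, -1]]

The invariant factors of A (the non-unit diagonal entries of the Smith normal form of xI - A over ℚ[x]) are (x - 5)(x + 3)^2, each dividing the next. The characteristic polynomial is their product, (x - 5)(x + 3)^2.

The rational canonical form is the block-diagonal matrix of companion matrices C(f_i):
R = [[0, 0, 45], [1, 0, 21], [0, 1, -1]].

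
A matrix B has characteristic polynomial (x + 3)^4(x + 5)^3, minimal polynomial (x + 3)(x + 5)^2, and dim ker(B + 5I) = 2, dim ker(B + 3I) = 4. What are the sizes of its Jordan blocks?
Jordan blocks: (-5, 2), (-5, 1), (-3, 1), (-3, 1), (-3, 1), (-3, 1)

λ = -5: algebraic multiplicity 3 (exponent in χ_B), largest block size 2 (exponent in m_B), 2 blocks (geometric multiplicity). These force block sizes [2, 1].
λ = -3: algebraic multiplicity 4 (exponent in χ_B), largest block size 1 (exponent in m_B), 4 blocks (geometric multiplicity). These force block sizes [1, 1, 1, 1].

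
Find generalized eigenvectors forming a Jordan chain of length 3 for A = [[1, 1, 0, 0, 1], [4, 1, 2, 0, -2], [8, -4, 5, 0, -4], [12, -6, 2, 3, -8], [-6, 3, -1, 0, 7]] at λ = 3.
v_1 = [[-1, -2, 1, 0, 0]]^T, v_2 = [[0, 2, 2, 2, -1]]^T, v_3 = [[1, 2, 0, 0, 0]]^T

We seek v_1 ∈ ker((A - 3I)^3) \ ker((A - 3I)^2), then set v_{i+1} = (A - 3I) v_i.

One such chain is v_1 = [[-1, -2, 1, 0, 0]]^T, v_2 = [[0, 2, 2, 2, -1]]^T, v_3 = [[1, 2, 0, 0, 0]]^T. Check: (A - 3I) v_3 = [[0, 0, 0, 0, 0]]^T = 0.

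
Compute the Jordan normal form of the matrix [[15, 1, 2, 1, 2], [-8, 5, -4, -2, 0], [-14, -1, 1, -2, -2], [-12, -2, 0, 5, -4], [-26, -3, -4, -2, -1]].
J = [[5, 1, 0, 0, 0], [0, 5, 0, 0, 0], [0, 0, 5, 1, 0], [0, 0, 0, 5, 0], [0, 0, 0, 0, 5]]

The characteristic polynomial is det(xI - A) = (x - 5)^5, so the eigenvalues are 5 (algebraic multiplicity 5).

For λ = 5: rank(A - 5I) = 2, rank((A - 5I)^2) = 0. The eigenspace has dimension 5 - 2 = 3, so there are 3 Jordan blocks; the rank sequence gives block sizes [2, 2, 1].

Assembling the blocks gives the Jordan form J above.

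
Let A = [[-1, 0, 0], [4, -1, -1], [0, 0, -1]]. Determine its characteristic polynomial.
χ_A(x) = (x + 1)^3

xI - A = [[x + 1, 0, 0], [-4, x + 1, 1], [0, 0, x + 1]].

Expanding det(xI - A) along the first row:
det(xI - A) = + (x + 1)·det([[x + 1, 1], [0, x + 1]]) - (0)·det([[-4, 1], [0, x + 1]]) + (0)·det([[-4, x + 1], [0, 0]]).

Evaluating gives χ_A(x) = x^3 + 3x^2 + 3x + 1 = (x + 1)^3.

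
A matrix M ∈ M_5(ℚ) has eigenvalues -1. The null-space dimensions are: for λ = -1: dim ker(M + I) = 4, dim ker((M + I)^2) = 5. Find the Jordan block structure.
Jordan blocks: (-1, 2), (-1, 1), (-1, 1), (-1, 1)

λ = -1: successive nullity increments [4, 1] count blocks of size ≥ k; block sizes are [2, 1, 1, 1].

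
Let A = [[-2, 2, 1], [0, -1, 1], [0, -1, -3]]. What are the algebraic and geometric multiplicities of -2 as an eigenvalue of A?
algebraic multiplicity 3, geometric multiplicity 1

The characteristic polynomial is (x + 2)^3, so the factor x + 2 appears with exponent 3: the algebraic multiplicity is 3.

rank(A + 2I) = 2, so the eigenspace has dimension 3 - 2 = 1: the geometric multiplicity is 1.

Since 1 < 3, A is not diagonalizable.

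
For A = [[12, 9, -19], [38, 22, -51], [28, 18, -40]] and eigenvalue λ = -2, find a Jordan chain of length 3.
We seek v_1 ∈ ker((A + 2I)^3) \ ker((A + 2I)^2), then set v_{i+1} = (A + 2I) v_i.

One such chain is v_1 = [[0, 2, 1]]^T, v_2 = [[-1, -3, -2]]^T, v_3 = [[-3, -8, -6]]^T. Check: (A + 2I) v_3 = [[0, 0, 0]]^T = 0.

v_1 = [[0, 2, 1]]^T, v_2 = [[-1, -3, -2]]^T, v_3 = [[-3, -8, -6]]^T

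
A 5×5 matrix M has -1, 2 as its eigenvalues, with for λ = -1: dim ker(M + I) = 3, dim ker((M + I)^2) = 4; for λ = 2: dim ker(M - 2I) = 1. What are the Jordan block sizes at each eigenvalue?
λ = -1: successive nullity increments [3, 1] count blocks of size ≥ k; block sizes are [2, 1, 1].
λ = 2: successive nullity increments [1] count blocks of size ≥ k; block sizes are [1].

Jordan blocks: (-1, 2), (-1, 1), (-1, 1), (2, 1)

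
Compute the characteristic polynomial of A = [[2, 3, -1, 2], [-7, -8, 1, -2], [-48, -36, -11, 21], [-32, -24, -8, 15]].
χ_A(x) = (x - 1)^3(x + 5)

xI - A = [[x - 2, -3, 1, -2], [7, x + 8, -1, 2], [48, 36, x + 11, -21], [32, 24, 8, x - 15]].

Expanding det(xI - A) along the first row:
det(xI - A) = + (x - 2)·det([[x + 8, -1, 2], [36, x + 11, -21], [24, 8, x - 15]]) - (-3)·det([[7, -1, 2], [48, x + 11, -21], [32, 8, x - 15]]) + (1)·det([[7, x + 8, 2], [48, 36, -21], [32, 24, x - 15]]) - (-2)·det([[7, x + 8, -1], [48, 36, x + 11], [32, 24, 8]]).

Evaluating gives χ_A(x) = x^4 + 2x^3 - 12x^2 + 14x - 5 = (x - 1)^3(x + 5).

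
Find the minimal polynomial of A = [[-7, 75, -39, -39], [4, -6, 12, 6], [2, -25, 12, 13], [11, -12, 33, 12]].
The characteristic polynomial factors as x(x - 6)^2(x + 1). The minimal polynomial is ∏(x - λ)^{k_λ} where k_λ is the size of the largest Jordan block at λ.

For λ = -1: rank(A + I) = 3, and the largest Jordan block has size 1 (the smallest k with rank((A + I)^k) = rank((A + I)^(k+1))).
For λ = 0: rank(A) = 3, and the largest Jordan block has size 1 (the smallest k with rank(A^k) = rank(A^(k+1))).
For λ = 6: rank(A - 6I) = 3, and the largest Jordan block has size 2 (the smallest k with rank((A - 6I)^k) = rank((A - 6I)^(k+1))).

So m_A(x) = x(x - 6)^2(x + 1).

m_A(x) = x(x - 6)^2(x + 1)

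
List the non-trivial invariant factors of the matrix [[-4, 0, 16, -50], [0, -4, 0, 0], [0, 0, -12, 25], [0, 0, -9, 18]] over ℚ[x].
The Jordan structure of A has elementary divisors (x + 4), (x + 4), (x - 3)^2. Arranging the block sizes at each eigenvalue in decreasing order and taking row products gives the invariant factors.

Invariant factors (smallest first, each dividing the next): x + 4, (x - 3)^2(x + 4).

Check: the last factor (x - 3)^2(x + 4) is the minimal polynomial, and the product (x - 3)^2(x + 4)^2 is the characteristic polynomial.

x + 4, (x - 3)^2(x + 4)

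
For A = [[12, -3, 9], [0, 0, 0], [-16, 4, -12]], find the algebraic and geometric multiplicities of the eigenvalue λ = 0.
algebraic multiplicity 3, geometric multiplicity 2

The characteristic polynomial is x^3, so the factor x appears with exponent 3: the algebraic multiplicity is 3.

rank(A) = 1, so the eigenspace has dimension 3 - 1 = 2: the geometric multiplicity is 2.

Since 2 < 3, A is not diagonalizable.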